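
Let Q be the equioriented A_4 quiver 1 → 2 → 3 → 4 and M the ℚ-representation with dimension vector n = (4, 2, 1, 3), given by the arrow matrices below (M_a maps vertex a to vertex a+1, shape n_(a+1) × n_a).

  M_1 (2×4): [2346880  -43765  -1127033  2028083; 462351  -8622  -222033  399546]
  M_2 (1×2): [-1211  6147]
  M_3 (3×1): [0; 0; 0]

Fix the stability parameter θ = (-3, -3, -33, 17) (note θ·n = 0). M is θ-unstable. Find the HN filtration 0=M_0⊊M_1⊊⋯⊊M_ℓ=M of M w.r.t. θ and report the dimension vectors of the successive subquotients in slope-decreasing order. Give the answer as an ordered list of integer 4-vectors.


Barcode: M ≅ I[1,1]^2, I[1,2], I[1,3], I[4,4]^3. HN layers by μ_θ (3 steps, strictly decreasing):
  μ^(1)=17; μ^(2)=-3; μ^(3)=-13

((0, 0, 0, 3); (3, 1, 0, 0); (1, 1, 1, 0))


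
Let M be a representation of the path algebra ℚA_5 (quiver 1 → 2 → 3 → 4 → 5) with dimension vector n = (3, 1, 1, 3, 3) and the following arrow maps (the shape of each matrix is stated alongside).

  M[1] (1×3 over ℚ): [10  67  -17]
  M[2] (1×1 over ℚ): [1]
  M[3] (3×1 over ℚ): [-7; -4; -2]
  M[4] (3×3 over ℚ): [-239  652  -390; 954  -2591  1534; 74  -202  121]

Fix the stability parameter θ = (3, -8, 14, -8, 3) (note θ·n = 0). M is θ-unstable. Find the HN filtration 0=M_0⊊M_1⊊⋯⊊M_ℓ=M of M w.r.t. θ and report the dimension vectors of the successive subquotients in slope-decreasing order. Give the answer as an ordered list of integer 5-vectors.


Via rank(M_{q-1}∘⋯∘M_p): M ≅ I[1,1]^2, I[1,5], I[4,5]^2.
μ_θ-semistable layers: μ^(1)=3; μ^(2)=-5/2; μ^(3)=-8

((2, 0, 1, 1, 3); (1, 1, 0, 0, 0); (0, 0, 0, 2, 0))


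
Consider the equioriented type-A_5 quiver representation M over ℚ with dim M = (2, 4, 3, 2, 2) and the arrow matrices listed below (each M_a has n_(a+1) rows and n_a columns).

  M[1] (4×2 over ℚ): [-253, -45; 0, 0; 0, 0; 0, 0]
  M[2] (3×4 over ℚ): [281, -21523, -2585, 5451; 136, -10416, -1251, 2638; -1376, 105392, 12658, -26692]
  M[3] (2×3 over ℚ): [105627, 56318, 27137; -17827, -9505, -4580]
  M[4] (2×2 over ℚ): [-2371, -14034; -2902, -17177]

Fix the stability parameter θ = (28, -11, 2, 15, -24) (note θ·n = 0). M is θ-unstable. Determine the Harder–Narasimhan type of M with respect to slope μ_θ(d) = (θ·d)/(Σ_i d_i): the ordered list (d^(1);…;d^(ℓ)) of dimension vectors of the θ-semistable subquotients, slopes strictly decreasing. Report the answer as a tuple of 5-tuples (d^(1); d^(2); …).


Via rank(M_{q-1}∘⋯∘M_p): M ≅ I[1,1], I[1,5], I[2,2]^2, I[2,5], I[3,3].
μ_θ-semistable layers: μ^(1)=28; μ^(2)=2; μ^(3)=-7/3; μ^(4)=-11

((1, 0, 0, 0, 0); (1, 1, 2, 1, 1); (0, 0, 1, 1, 1); (0, 3, 0, 0, 0))


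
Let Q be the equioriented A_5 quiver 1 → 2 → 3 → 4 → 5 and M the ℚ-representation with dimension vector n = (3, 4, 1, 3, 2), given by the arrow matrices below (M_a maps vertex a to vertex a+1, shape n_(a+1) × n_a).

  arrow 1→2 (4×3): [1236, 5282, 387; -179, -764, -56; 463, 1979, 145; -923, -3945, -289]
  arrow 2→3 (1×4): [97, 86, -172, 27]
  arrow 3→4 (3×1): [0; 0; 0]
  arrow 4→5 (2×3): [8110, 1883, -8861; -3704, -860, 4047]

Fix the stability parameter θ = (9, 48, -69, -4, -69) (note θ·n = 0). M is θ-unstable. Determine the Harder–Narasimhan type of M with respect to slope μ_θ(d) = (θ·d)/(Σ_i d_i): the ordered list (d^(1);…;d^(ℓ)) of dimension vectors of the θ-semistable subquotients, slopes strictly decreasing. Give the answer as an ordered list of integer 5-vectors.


Via rank(M_{q-1}∘⋯∘M_p): M ≅ I[1,2]^2, I[1,3], I[2,2], I[4,4], I[4,5]^2.
μ_θ-semistable layers: μ^(1)=48; μ^(2)=9; μ^(3)=-4; μ^(4)=-73/2

((0, 3, 0, 0, 0); (2, 0, 0, 0, 0); (1, 1, 1, 1, 0); (0, 0, 0, 2, 2))


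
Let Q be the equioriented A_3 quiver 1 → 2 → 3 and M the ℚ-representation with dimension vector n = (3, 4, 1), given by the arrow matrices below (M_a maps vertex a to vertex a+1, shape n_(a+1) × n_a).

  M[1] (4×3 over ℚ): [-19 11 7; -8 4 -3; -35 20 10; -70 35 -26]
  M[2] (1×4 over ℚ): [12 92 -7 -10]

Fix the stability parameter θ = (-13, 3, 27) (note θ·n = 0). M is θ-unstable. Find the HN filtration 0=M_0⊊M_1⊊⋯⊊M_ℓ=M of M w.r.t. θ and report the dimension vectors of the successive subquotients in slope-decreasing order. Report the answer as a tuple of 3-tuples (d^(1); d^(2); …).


Interval decomposition of M: I[1,2]^2, I[1,3], I[2,2].
HN type (ℓ=3): μ^(1)=27; μ^(2)=3; μ^(3)=-13

((0, 0, 1); (0, 4, 0); (3, 0, 0))


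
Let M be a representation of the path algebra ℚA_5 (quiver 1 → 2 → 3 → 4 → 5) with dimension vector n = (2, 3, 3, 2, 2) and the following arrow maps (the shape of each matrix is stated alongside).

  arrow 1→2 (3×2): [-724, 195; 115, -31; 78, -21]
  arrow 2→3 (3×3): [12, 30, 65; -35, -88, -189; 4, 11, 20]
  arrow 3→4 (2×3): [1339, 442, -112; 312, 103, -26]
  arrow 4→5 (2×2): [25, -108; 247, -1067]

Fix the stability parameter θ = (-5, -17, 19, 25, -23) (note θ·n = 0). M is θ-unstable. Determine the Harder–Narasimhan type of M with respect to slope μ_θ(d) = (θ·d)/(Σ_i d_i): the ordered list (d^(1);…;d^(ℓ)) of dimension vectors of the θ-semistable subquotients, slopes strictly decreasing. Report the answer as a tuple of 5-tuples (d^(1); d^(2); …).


Via rank(M_{q-1}∘⋯∘M_p): M ≅ I[1,5]^2, I[2,3].
μ_θ-semistable layers: μ^(1)=19; μ^(2)=7; μ^(3)=-11; μ^(4)=-17

((0, 0, 1, 0, 0); (0, 0, 2, 2, 2); (2, 2, 0, 0, 0); (0, 1, 0, 0, 0))


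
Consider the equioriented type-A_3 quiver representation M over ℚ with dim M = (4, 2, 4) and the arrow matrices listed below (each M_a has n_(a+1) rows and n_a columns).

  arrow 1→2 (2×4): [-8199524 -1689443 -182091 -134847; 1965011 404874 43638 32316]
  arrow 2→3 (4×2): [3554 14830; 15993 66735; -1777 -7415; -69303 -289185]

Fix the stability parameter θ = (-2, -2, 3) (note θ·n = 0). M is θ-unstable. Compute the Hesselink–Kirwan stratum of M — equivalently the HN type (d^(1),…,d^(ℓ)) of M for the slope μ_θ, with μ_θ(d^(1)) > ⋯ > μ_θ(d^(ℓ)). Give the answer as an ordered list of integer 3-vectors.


Barcode: M ≅ I[1,1]^2, I[1,2], I[1,3], I[3,3]^3. HN layers by μ_θ (2 steps, strictly decreasing):
  μ^(1)=3; μ^(2)=-2

((0, 0, 4); (4, 2, 0))


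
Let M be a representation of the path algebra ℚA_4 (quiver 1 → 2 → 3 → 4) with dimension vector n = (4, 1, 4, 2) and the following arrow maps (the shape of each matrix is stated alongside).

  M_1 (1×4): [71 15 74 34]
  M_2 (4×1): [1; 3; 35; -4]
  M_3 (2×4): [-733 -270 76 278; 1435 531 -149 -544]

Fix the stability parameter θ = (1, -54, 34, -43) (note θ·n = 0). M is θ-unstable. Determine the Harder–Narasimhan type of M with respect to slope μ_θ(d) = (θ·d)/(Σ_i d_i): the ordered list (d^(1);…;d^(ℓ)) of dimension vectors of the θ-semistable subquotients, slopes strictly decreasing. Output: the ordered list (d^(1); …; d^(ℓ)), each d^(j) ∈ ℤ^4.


Barcode: M ≅ I[1,1]^3, I[1,4], I[3,3]^2, I[3,4]. HN layers by μ_θ (4 steps, strictly decreasing):
  μ^(1)=34; μ^(2)=1; μ^(3)=-9/2; μ^(4)=-53/2

((0, 0, 2, 0); (3, 0, 0, 0); (0, 0, 2, 2); (1, 1, 0, 0))


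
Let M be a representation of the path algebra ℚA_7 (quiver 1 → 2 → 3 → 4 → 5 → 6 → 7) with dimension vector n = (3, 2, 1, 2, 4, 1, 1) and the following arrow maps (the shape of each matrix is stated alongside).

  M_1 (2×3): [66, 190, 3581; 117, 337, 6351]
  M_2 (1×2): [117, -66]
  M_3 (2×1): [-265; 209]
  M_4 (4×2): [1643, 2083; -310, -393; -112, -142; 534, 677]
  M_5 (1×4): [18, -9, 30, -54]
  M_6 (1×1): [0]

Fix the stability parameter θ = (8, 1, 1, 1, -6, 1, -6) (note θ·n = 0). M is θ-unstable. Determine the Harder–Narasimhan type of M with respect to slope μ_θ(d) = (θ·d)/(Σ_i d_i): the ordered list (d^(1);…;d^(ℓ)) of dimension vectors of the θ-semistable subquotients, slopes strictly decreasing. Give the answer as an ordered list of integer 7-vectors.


Via rank(M_{q-1}∘⋯∘M_p): M ≅ I[1,1], I[1,2], I[1,6], I[4,5], I[5,5]^2, I[7,7].
μ_θ-semistable layers: μ^(1)=8; μ^(2)=9/2; μ^(3)=1; μ^(4)=-5/2; μ^(5)=-6

((1, 0, 0, 0, 0, 0, 0); (1, 1, 0, 0, 0, 0, 0); (1, 1, 1, 1, 1, 1, 0); (0, 0, 0, 1, 1, 0, 0); (0, 0, 0, 0, 2, 0, 1))


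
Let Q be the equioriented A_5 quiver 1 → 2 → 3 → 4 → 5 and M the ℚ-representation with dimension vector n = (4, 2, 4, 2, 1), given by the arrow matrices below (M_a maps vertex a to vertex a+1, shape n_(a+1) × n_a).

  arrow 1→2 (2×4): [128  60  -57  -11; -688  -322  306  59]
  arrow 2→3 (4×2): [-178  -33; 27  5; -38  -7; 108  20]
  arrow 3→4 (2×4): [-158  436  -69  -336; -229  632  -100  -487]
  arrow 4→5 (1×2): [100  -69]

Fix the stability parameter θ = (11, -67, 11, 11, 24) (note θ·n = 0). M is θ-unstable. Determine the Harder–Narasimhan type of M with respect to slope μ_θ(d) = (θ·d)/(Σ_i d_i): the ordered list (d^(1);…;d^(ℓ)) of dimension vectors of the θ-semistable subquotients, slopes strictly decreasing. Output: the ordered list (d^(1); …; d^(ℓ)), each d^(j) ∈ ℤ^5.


Interval decomposition of M: I[1,1]^2, I[1,3], I[1,5], I[3,3], I[3,4].
HN type (ℓ=3): μ^(1)=24; μ^(2)=11; μ^(3)=-28

((0, 0, 0, 0, 1); (2, 0, 4, 2, 0); (2, 2, 0, 0, 0))


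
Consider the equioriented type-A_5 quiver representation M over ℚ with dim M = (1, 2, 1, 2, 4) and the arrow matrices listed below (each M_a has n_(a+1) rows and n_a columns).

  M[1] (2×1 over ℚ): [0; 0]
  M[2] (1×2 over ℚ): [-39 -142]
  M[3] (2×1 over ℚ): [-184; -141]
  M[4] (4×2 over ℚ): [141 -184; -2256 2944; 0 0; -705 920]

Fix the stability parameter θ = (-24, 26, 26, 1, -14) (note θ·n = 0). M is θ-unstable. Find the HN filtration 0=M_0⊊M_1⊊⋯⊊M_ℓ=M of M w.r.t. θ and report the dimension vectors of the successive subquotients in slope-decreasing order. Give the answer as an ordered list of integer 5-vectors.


Interval decomposition of M: I[1,1], I[2,2], I[2,4], I[4,5], I[5,5]^3.
HN type (ℓ=5): μ^(1)=26; μ^(2)=53/3; μ^(3)=-13/2; μ^(4)=-14; μ^(5)=-24

((0, 1, 0, 0, 0); (0, 1, 1, 1, 0); (0, 0, 0, 1, 1); (0, 0, 0, 0, 3); (1, 0, 0, 0, 0))


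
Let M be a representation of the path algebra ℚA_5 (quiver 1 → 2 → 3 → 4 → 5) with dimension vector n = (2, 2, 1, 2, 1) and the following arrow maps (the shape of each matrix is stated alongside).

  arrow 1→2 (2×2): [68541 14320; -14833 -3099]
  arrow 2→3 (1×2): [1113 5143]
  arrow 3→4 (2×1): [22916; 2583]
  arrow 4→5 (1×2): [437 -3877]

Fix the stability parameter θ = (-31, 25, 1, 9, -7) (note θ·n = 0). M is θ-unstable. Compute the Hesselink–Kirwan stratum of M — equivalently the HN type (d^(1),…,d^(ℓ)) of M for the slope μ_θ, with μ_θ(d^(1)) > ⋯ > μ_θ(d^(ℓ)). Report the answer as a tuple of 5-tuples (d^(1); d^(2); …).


Barcode: M ≅ I[1,2], I[1,5], I[4,4]. HN layers by μ_θ (4 steps, strictly decreasing):
  μ^(1)=25; μ^(2)=9; μ^(3)=7; μ^(4)=-31

((0, 1, 0, 0, 0); (0, 0, 0, 1, 0); (0, 1, 1, 1, 1); (2, 0, 0, 0, 0))


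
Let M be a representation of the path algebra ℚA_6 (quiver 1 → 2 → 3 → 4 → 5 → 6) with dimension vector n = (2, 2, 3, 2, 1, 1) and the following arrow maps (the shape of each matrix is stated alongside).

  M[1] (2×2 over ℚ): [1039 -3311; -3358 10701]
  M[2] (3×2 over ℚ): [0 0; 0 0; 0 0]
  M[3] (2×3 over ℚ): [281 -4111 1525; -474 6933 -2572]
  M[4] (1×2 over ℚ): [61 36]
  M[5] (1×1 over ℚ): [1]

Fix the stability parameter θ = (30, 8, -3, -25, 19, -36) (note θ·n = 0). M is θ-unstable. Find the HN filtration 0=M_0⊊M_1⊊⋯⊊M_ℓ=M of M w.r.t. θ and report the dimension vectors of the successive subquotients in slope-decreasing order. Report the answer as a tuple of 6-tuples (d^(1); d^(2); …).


Interval decomposition of M: I[1,2]^2, I[3,3], I[3,4], I[3,6].
HN type (ℓ=4): μ^(1)=19; μ^(2)=-3; μ^(3)=-17/2; μ^(4)=-14

((2, 2, 0, 0, 0, 0); (0, 0, 1, 0, 0, 0); (0, 0, 0, 0, 1, 1); (0, 0, 2, 2, 0, 0))


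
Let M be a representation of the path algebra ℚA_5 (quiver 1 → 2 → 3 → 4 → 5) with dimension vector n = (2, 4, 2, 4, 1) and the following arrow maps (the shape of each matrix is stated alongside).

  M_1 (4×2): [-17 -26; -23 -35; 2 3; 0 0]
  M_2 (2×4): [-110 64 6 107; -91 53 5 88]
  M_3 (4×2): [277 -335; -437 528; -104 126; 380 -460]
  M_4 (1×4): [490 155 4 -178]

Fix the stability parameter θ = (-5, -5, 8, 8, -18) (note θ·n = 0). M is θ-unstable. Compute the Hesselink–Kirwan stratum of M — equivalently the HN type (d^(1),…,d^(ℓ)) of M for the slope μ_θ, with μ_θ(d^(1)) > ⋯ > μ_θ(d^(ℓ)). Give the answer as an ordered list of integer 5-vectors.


Interval decomposition of M: I[1,4], I[1,5], I[2,2]^2, I[4,4]^2.
HN type (ℓ=3): μ^(1)=8; μ^(2)=-2/3; μ^(3)=-5

((0, 0, 1, 3, 0); (0, 0, 1, 1, 1); (2, 4, 0, 0, 0))


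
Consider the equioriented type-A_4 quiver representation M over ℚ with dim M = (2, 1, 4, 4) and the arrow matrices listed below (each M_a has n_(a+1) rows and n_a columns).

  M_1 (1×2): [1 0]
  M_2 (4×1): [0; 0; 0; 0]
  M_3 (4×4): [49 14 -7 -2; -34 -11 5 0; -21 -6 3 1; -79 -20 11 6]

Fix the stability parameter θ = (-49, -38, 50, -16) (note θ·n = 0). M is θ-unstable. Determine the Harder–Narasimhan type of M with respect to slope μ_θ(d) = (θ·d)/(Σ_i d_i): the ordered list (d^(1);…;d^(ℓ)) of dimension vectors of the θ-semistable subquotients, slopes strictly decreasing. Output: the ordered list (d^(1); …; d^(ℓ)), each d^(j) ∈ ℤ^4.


Barcode: M ≅ I[1,1], I[1,2], I[3,3], I[3,4]^3, I[4,4]. HN layers by μ_θ (5 steps, strictly decreasing):
  μ^(1)=50; μ^(2)=17; μ^(3)=-16; μ^(4)=-38; μ^(5)=-49

((0, 0, 1, 0); (0, 0, 3, 3); (0, 0, 0, 1); (0, 1, 0, 0); (2, 0, 0, 0))


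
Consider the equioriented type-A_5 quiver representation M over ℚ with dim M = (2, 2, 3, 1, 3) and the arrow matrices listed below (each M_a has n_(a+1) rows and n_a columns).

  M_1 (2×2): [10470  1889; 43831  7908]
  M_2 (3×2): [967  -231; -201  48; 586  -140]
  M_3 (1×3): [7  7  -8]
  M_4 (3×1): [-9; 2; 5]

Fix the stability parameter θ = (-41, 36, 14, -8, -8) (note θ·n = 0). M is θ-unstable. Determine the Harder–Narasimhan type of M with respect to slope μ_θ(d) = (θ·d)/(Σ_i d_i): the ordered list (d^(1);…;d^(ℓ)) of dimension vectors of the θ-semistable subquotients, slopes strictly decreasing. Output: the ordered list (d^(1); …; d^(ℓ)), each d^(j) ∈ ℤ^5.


Barcode: M ≅ I[1,3], I[1,5], I[3,3], I[5,5]^2. HN layers by μ_θ (5 steps, strictly decreasing):
  μ^(1)=25; μ^(2)=14; μ^(3)=17/2; μ^(4)=-8; μ^(5)=-41

((0, 1, 1, 0, 0); (0, 0, 1, 0, 0); (0, 1, 1, 1, 1); (0, 0, 0, 0, 2); (2, 0, 0, 0, 0))


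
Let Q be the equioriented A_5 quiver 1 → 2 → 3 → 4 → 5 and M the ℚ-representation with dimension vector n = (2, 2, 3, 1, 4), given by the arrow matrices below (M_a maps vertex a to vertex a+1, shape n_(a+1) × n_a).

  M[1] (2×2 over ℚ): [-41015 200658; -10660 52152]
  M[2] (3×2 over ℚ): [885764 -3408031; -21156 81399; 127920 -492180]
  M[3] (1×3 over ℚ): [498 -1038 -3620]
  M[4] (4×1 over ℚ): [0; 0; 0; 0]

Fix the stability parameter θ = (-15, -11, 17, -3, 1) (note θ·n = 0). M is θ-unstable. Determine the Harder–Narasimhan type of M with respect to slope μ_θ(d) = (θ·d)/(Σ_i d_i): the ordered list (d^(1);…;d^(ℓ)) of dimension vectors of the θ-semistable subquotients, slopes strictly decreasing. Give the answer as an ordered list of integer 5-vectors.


Via rank(M_{q-1}∘⋯∘M_p): M ≅ I[1,1], I[1,2], I[2,3], I[3,3], I[3,4], I[5,5]^4.
μ_θ-semistable layers: μ^(1)=17; μ^(2)=7; μ^(3)=1; μ^(4)=-11; μ^(5)=-15

((0, 0, 2, 0, 0); (0, 0, 1, 1, 0); (0, 0, 0, 0, 4); (0, 2, 0, 0, 0); (2, 0, 0, 0, 0))


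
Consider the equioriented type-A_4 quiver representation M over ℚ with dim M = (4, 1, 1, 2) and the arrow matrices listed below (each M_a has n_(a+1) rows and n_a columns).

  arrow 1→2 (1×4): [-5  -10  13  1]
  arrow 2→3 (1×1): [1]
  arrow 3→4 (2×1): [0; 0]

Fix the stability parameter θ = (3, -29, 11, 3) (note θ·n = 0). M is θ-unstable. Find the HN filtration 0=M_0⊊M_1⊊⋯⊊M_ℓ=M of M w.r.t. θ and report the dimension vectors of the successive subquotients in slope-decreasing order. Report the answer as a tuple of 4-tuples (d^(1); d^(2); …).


Interval decomposition of M: I[1,1]^3, I[1,3], I[4,4]^2.
HN type (ℓ=3): μ^(1)=11; μ^(2)=3; μ^(3)=-13

((0, 0, 1, 0); (3, 0, 0, 2); (1, 1, 0, 0))


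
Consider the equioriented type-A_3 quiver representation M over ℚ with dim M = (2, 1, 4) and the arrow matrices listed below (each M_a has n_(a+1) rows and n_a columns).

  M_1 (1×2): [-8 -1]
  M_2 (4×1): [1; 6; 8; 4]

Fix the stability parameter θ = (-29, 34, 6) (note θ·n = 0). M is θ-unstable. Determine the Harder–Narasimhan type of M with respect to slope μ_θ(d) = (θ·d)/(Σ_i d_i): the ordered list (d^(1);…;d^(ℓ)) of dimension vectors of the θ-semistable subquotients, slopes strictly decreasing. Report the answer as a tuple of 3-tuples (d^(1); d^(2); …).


Via rank(M_{q-1}∘⋯∘M_p): M ≅ I[1,1], I[1,3], I[3,3]^3.
μ_θ-semistable layers: μ^(1)=20; μ^(2)=6; μ^(3)=-29

((0, 1, 1); (0, 0, 3); (2, 0, 0))


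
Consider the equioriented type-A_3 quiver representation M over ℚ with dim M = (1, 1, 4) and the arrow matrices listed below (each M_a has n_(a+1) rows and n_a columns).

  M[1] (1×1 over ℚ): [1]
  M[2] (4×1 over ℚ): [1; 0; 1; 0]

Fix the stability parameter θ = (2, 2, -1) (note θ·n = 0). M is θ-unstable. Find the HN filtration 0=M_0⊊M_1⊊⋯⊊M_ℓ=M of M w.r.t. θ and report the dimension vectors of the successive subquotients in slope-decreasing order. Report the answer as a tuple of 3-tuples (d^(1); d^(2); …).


Via rank(M_{q-1}∘⋯∘M_p): M ≅ I[1,3], I[3,3]^3.
μ_θ-semistable layers: μ^(1)=1; μ^(2)=-1

((1, 1, 1); (0, 0, 3))


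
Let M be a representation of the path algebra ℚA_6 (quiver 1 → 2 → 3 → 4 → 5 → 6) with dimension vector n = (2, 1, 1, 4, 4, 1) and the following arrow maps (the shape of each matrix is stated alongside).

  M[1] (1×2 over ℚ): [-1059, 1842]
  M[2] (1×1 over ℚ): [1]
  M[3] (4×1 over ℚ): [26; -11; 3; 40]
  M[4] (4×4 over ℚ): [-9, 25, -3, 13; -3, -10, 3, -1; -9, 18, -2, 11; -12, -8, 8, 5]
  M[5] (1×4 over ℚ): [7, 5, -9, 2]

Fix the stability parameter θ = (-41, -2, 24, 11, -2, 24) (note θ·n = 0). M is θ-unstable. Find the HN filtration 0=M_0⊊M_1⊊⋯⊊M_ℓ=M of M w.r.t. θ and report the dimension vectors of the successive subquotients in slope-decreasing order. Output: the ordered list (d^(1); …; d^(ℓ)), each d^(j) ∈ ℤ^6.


Interval decomposition of M: I[1,1], I[1,6], I[4,5]^3.
HN type (ℓ=5): μ^(1)=24; μ^(2)=11; μ^(3)=9/2; μ^(4)=-2; μ^(5)=-41

((0, 0, 0, 0, 0, 1); (0, 0, 1, 1, 1, 0); (0, 0, 0, 3, 3, 0); (0, 1, 0, 0, 0, 0); (2, 0, 0, 0, 0, 0))


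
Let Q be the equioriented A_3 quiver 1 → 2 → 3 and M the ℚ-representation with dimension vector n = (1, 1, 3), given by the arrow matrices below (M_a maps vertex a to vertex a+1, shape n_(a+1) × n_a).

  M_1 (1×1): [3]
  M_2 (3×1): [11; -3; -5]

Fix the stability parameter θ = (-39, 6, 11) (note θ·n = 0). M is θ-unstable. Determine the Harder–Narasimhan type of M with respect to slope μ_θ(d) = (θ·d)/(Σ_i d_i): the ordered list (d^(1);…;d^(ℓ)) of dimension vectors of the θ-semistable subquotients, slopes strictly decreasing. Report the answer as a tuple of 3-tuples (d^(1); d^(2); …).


Interval decomposition of M: I[1,3], I[3,3]^2.
HN type (ℓ=3): μ^(1)=11; μ^(2)=6; μ^(3)=-39

((0, 0, 3); (0, 1, 0); (1, 0, 0))


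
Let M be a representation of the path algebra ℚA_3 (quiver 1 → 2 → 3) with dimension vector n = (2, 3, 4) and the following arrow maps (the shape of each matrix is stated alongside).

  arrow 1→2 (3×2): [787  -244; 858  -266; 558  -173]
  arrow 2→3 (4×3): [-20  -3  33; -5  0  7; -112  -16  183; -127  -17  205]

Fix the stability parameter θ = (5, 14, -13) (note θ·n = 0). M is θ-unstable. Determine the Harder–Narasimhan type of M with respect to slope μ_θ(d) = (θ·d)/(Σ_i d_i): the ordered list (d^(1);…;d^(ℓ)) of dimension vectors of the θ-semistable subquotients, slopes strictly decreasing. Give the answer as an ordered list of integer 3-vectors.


Interval decomposition of M: I[1,3]^2, I[2,3], I[3,3].
HN type (ℓ=3): μ^(1)=2; μ^(2)=1/2; μ^(3)=-13

((2, 2, 2); (0, 1, 1); (0, 0, 1))


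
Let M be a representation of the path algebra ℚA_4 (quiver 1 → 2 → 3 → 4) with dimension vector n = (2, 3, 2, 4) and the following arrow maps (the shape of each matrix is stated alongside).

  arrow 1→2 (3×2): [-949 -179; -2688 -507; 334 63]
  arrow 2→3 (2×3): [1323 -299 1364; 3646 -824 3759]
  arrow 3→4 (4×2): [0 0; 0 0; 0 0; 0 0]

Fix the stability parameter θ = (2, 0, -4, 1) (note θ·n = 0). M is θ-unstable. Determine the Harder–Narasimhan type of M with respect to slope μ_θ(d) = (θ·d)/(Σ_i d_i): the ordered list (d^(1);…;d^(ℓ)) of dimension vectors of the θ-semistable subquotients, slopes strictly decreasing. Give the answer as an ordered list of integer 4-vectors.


Barcode: M ≅ I[1,3]^2, I[2,2], I[4,4]^4. HN layers by μ_θ (3 steps, strictly decreasing):
  μ^(1)=1; μ^(2)=0; μ^(3)=-2/3

((0, 0, 0, 4); (0, 1, 0, 0); (2, 2, 2, 0))


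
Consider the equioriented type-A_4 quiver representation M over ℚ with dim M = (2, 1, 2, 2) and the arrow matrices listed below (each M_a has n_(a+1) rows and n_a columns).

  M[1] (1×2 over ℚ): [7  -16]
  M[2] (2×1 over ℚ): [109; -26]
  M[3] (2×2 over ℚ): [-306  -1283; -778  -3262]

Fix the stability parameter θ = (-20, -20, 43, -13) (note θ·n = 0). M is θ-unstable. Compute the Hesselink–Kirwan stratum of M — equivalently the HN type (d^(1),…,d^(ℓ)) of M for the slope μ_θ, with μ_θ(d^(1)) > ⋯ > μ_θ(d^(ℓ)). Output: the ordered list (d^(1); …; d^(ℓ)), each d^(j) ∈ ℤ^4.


Interval decomposition of M: I[1,1], I[1,4], I[3,4].
HN type (ℓ=2): μ^(1)=15; μ^(2)=-20

((0, 0, 2, 2); (2, 1, 0, 0))


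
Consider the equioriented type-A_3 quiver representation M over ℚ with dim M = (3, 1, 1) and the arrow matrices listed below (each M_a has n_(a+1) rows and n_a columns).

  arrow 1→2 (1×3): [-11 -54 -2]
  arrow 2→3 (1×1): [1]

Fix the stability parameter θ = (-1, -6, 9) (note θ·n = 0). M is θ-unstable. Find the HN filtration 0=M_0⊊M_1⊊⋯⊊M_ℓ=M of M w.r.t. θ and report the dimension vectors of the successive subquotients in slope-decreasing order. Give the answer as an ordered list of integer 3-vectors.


Via rank(M_{q-1}∘⋯∘M_p): M ≅ I[1,1]^2, I[1,3].
μ_θ-semistable layers: μ^(1)=9; μ^(2)=-1; μ^(3)=-7/2

((0, 0, 1); (2, 0, 0); (1, 1, 0))


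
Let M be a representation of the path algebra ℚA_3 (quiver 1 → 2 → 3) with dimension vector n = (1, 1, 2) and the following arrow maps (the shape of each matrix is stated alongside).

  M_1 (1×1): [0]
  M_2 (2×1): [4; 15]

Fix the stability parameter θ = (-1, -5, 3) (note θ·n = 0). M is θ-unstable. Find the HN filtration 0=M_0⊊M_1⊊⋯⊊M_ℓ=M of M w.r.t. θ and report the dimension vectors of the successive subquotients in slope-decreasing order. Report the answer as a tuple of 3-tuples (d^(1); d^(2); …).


Via rank(M_{q-1}∘⋯∘M_p): M ≅ I[1,1], I[2,3], I[3,3].
μ_θ-semistable layers: μ^(1)=3; μ^(2)=-1; μ^(3)=-5

((0, 0, 2); (1, 0, 0); (0, 1, 0))


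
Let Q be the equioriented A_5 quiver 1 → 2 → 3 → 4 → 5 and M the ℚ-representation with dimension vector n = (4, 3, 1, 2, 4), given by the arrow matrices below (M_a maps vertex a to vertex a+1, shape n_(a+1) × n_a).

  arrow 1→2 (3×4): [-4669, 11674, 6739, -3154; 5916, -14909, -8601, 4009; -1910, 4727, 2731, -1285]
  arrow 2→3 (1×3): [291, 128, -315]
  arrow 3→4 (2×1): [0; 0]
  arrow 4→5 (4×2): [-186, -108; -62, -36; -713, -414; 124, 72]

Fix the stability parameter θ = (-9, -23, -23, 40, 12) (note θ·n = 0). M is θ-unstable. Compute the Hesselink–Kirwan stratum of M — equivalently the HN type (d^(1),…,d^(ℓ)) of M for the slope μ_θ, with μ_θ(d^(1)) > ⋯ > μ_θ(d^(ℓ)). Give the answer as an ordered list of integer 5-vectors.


Interval decomposition of M: I[1,1], I[1,2]^2, I[1,3], I[4,4], I[4,5], I[5,5]^3.
HN type (ℓ=6): μ^(1)=40; μ^(2)=26; μ^(3)=12; μ^(4)=-9; μ^(5)=-16; μ^(6)=-55/3

((0, 0, 0, 1, 0); (0, 0, 0, 1, 1); (0, 0, 0, 0, 3); (1, 0, 0, 0, 0); (2, 2, 0, 0, 0); (1, 1, 1, 0, 0))


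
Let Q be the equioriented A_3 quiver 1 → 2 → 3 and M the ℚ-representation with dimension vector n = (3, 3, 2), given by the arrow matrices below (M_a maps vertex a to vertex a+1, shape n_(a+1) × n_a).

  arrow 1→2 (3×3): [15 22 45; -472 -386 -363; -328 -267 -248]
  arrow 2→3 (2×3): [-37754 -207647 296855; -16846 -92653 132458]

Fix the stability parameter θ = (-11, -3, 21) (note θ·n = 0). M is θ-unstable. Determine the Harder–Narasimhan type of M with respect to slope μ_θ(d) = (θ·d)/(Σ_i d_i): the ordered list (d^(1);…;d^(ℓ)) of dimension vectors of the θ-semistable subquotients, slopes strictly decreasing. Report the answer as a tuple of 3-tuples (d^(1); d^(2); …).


Via rank(M_{q-1}∘⋯∘M_p): M ≅ I[1,2], I[1,3]^2.
μ_θ-semistable layers: μ^(1)=21; μ^(2)=-3; μ^(3)=-11

((0, 0, 2); (0, 3, 0); (3, 0, 0))


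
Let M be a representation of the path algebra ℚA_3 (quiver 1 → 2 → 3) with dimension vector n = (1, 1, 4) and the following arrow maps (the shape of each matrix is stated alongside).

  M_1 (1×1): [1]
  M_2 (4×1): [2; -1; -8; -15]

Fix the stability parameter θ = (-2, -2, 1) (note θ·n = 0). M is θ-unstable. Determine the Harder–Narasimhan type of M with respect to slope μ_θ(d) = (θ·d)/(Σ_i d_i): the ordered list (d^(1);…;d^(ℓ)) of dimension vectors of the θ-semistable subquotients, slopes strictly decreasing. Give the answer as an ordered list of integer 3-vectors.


Interval decomposition of M: I[1,3], I[3,3]^3.
HN type (ℓ=2): μ^(1)=1; μ^(2)=-2

((0, 0, 4); (1, 1, 0))


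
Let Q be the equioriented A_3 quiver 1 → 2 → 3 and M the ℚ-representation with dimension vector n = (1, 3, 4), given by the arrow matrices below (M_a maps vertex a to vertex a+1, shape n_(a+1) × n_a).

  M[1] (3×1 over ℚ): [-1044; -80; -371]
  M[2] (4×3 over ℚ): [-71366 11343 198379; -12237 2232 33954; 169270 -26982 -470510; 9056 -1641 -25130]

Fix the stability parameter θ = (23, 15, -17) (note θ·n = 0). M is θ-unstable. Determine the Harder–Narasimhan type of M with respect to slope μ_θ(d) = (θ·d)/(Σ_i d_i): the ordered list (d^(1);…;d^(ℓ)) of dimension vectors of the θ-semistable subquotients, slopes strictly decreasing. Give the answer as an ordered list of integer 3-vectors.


Via rank(M_{q-1}∘⋯∘M_p): M ≅ I[1,3], I[2,3]^2, I[3,3].
μ_θ-semistable layers: μ^(1)=7; μ^(2)=-1; μ^(3)=-17

((1, 1, 1); (0, 2, 2); (0, 0, 1))


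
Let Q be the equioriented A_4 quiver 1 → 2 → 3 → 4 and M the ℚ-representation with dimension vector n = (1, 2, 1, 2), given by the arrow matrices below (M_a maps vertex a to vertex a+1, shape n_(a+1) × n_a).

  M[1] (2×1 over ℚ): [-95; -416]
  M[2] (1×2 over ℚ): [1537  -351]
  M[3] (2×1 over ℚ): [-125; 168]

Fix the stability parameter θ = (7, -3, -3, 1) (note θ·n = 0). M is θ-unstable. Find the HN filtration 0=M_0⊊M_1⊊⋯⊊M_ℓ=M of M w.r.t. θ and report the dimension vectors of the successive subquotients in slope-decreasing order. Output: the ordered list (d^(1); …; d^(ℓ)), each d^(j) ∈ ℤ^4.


Interval decomposition of M: I[1,4], I[2,2], I[4,4].
HN type (ℓ=3): μ^(1)=1; μ^(2)=1/3; μ^(3)=-3

((0, 0, 0, 2); (1, 1, 1, 0); (0, 1, 0, 0))


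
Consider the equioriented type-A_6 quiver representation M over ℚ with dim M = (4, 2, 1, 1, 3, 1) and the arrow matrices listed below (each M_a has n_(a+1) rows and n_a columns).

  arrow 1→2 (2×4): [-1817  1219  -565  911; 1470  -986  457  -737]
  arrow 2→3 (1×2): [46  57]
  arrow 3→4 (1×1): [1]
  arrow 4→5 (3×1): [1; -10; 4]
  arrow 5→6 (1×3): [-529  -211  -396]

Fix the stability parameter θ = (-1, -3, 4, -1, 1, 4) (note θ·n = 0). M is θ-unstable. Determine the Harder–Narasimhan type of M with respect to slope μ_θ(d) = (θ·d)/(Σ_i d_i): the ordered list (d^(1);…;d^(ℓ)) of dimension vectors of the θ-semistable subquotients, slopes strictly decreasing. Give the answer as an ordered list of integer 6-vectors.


Barcode: M ≅ I[1,1]^2, I[1,2], I[1,6], I[5,5]^2. HN layers by μ_θ (5 steps, strictly decreasing):
  μ^(1)=4; μ^(2)=4/3; μ^(3)=1; μ^(4)=-1; μ^(5)=-2

((0, 0, 0, 0, 0, 1); (0, 0, 1, 1, 1, 0); (0, 0, 0, 0, 2, 0); (2, 0, 0, 0, 0, 0); (2, 2, 0, 0, 0, 0))


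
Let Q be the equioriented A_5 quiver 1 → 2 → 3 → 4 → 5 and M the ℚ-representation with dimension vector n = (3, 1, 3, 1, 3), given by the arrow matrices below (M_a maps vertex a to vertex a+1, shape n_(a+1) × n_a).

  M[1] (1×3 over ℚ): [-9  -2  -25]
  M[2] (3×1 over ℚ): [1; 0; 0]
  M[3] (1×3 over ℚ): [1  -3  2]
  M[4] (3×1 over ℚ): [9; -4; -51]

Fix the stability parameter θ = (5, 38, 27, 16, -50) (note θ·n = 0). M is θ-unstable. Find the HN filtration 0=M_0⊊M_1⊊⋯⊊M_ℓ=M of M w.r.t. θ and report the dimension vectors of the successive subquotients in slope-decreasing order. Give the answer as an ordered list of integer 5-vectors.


Barcode: M ≅ I[1,1]^2, I[1,5], I[3,3]^2, I[5,5]^2. HN layers by μ_θ (4 steps, strictly decreasing):
  μ^(1)=27; μ^(2)=31/4; μ^(3)=5; μ^(4)=-50

((0, 0, 2, 0, 0); (0, 1, 1, 1, 1); (3, 0, 0, 0, 0); (0, 0, 0, 0, 2))


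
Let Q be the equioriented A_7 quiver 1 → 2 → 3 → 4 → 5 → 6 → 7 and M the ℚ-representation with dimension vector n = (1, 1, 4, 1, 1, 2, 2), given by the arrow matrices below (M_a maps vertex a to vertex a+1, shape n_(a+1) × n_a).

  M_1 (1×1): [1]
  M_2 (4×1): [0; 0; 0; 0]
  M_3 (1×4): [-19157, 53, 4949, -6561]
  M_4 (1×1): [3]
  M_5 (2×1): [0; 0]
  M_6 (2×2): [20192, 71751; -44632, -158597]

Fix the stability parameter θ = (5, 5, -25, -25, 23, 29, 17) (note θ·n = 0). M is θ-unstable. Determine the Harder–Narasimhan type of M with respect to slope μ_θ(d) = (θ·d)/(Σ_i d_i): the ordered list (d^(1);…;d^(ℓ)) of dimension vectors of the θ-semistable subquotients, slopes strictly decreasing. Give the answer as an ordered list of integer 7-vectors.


Via rank(M_{q-1}∘⋯∘M_p): M ≅ I[1,2], I[3,3]^3, I[3,5], I[6,7]^2.
μ_θ-semistable layers: μ^(1)=23; μ^(2)=5; μ^(3)=-25

((0, 0, 0, 0, 1, 2, 2); (1, 1, 0, 0, 0, 0, 0); (0, 0, 4, 1, 0, 0, 0))


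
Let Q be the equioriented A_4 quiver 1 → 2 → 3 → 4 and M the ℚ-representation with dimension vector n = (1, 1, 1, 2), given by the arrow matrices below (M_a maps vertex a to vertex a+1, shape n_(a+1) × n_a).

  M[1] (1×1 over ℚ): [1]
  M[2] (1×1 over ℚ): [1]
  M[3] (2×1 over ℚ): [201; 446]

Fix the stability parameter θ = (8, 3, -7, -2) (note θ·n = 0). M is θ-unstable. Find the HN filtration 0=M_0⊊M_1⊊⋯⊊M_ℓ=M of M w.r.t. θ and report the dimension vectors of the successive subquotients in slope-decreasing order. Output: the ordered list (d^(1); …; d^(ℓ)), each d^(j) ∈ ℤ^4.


Barcode: M ≅ I[1,4], I[4,4]. HN layers by μ_θ (2 steps, strictly decreasing):
  μ^(1)=1/2; μ^(2)=-2

((1, 1, 1, 1); (0, 0, 0, 1))


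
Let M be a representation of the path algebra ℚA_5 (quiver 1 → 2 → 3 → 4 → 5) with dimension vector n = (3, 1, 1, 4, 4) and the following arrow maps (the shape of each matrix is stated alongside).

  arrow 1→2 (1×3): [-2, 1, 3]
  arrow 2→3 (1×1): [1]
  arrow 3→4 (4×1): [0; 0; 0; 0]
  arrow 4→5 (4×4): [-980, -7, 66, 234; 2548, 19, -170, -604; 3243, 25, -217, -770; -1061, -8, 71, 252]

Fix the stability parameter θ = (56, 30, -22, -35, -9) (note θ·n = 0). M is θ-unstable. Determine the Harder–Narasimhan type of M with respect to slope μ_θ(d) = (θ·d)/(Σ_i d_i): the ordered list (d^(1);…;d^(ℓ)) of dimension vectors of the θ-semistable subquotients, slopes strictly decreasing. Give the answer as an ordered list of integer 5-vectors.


Interval decomposition of M: I[1,1]^2, I[1,3], I[4,5]^4.
HN type (ℓ=4): μ^(1)=56; μ^(2)=64/3; μ^(3)=-9; μ^(4)=-35

((2, 0, 0, 0, 0); (1, 1, 1, 0, 0); (0, 0, 0, 0, 4); (0, 0, 0, 4, 0))


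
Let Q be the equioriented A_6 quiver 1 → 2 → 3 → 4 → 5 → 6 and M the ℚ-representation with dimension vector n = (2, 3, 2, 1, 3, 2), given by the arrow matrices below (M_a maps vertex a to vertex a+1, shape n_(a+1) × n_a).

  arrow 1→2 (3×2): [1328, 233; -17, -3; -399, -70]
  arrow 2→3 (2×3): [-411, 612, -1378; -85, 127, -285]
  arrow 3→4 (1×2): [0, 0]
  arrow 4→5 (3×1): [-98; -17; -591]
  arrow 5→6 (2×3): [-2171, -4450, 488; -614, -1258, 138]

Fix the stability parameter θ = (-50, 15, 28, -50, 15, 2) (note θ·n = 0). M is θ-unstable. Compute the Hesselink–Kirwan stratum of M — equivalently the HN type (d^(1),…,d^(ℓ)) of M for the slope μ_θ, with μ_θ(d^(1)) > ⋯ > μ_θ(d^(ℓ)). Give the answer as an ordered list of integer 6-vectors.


Via rank(M_{q-1}∘⋯∘M_p): M ≅ I[1,3]^2, I[2,2], I[4,5], I[5,6]^2.
μ_θ-semistable layers: μ^(1)=28; μ^(2)=15; μ^(3)=17/2; μ^(4)=-50

((0, 0, 2, 0, 0, 0); (0, 3, 0, 0, 1, 0); (0, 0, 0, 0, 2, 2); (2, 0, 0, 1, 0, 0))


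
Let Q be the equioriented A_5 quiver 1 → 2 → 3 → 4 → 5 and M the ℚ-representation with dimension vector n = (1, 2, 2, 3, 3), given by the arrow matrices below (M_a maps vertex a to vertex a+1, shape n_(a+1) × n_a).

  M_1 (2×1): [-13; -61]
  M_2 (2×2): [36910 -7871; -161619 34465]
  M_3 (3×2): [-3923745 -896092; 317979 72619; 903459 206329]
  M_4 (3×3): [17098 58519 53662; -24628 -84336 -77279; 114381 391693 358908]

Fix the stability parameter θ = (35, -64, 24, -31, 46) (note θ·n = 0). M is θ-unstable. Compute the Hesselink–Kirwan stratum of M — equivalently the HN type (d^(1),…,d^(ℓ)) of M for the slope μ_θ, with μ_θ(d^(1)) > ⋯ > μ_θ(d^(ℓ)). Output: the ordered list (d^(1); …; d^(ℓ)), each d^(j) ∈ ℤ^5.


Barcode: M ≅ I[1,5], I[2,5], I[4,5]. HN layers by μ_θ (5 steps, strictly decreasing):
  μ^(1)=46; μ^(2)=-7/2; μ^(3)=-29/2; μ^(4)=-31; μ^(5)=-64

((0, 0, 0, 0, 3); (0, 0, 2, 2, 0); (1, 1, 0, 0, 0); (0, 0, 0, 1, 0); (0, 1, 0, 0, 0))


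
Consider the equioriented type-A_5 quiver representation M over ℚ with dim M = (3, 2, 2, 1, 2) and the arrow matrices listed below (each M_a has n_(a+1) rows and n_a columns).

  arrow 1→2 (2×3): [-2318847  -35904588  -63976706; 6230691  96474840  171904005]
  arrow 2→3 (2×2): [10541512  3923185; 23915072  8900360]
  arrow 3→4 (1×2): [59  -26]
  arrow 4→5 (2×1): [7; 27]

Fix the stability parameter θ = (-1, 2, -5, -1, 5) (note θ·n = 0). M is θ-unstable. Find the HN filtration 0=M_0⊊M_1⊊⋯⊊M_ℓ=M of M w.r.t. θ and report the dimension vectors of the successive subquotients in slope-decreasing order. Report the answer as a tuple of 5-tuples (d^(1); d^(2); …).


Via rank(M_{q-1}∘⋯∘M_p): M ≅ I[1,1], I[1,2], I[1,5], I[3,3], I[5,5].
μ_θ-semistable layers: μ^(1)=5; μ^(2)=2; μ^(3)=-1; μ^(4)=-4/3; μ^(5)=-5

((0, 0, 0, 0, 2); (0, 1, 0, 0, 0); (2, 0, 0, 1, 0); (1, 1, 1, 0, 0); (0, 0, 1, 0, 0))


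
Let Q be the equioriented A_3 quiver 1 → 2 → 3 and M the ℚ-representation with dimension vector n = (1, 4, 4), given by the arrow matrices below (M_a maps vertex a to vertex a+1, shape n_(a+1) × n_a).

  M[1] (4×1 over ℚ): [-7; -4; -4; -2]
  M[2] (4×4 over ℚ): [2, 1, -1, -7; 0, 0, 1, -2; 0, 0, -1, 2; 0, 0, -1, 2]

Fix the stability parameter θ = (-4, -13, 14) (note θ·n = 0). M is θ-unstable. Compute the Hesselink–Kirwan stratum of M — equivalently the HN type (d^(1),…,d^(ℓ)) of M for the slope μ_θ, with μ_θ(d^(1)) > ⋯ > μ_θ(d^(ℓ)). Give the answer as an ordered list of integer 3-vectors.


Interval decomposition of M: I[1,2], I[2,2], I[2,3]^2, I[3,3]^2.
HN type (ℓ=3): μ^(1)=14; μ^(2)=-17/2; μ^(3)=-13

((0, 0, 4); (1, 1, 0); (0, 3, 0))


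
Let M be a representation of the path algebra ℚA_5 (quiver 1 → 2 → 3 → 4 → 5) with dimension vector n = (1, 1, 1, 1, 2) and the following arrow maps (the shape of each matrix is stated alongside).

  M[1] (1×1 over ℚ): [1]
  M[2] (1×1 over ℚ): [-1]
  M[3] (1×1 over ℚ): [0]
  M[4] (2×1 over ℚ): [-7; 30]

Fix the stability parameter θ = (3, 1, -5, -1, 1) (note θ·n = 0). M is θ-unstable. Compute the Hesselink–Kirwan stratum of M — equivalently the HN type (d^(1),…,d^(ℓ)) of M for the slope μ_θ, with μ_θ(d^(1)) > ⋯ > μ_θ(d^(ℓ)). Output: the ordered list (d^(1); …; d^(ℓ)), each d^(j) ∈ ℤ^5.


Barcode: M ≅ I[1,3], I[4,5], I[5,5]. HN layers by μ_θ (3 steps, strictly decreasing):
  μ^(1)=1; μ^(2)=-1/3; μ^(3)=-1

((0, 0, 0, 0, 2); (1, 1, 1, 0, 0); (0, 0, 0, 1, 0))


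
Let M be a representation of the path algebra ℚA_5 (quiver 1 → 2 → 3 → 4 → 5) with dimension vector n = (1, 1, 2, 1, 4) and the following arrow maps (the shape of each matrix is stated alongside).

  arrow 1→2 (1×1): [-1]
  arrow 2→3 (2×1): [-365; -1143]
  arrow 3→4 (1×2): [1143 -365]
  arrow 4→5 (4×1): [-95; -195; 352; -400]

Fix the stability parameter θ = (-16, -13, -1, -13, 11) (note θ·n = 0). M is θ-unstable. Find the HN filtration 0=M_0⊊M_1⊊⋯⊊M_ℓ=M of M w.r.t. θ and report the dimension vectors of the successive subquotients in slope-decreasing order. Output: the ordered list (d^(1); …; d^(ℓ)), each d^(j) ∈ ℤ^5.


Via rank(M_{q-1}∘⋯∘M_p): M ≅ I[1,3], I[3,5], I[5,5]^3.
μ_θ-semistable layers: μ^(1)=11; μ^(2)=-1; μ^(3)=-7; μ^(4)=-13; μ^(5)=-16

((0, 0, 0, 0, 4); (0, 0, 1, 0, 0); (0, 0, 1, 1, 0); (0, 1, 0, 0, 0); (1, 0, 0, 0, 0))


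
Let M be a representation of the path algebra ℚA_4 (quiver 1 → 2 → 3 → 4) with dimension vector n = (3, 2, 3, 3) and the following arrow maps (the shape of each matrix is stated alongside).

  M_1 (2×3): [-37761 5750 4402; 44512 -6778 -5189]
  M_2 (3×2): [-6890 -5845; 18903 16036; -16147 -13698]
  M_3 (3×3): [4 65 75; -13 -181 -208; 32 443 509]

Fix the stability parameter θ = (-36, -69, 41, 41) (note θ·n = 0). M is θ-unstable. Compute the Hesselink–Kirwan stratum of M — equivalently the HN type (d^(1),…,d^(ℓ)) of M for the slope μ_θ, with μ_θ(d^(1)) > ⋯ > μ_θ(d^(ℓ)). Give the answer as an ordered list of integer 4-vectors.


Via rank(M_{q-1}∘⋯∘M_p): M ≅ I[1,1], I[1,3], I[1,4], I[3,4], I[4,4].
μ_θ-semistable layers: μ^(1)=41; μ^(2)=-36; μ^(3)=-105/2

((0, 0, 3, 3); (1, 0, 0, 0); (2, 2, 0, 0))


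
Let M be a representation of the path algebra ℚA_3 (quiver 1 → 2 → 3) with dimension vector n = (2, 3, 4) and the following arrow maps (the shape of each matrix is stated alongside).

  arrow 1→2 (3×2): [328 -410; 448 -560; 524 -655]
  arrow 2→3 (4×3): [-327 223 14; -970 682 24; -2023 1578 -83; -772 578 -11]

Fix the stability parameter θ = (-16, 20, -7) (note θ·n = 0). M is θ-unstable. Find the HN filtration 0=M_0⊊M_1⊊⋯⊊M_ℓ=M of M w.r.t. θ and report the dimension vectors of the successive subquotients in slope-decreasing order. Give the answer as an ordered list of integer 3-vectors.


Barcode: M ≅ I[1,1], I[1,3], I[2,3]^2, I[3,3]. HN layers by μ_θ (3 steps, strictly decreasing):
  μ^(1)=13/2; μ^(2)=-7; μ^(3)=-16

((0, 3, 3); (0, 0, 1); (2, 0, 0))


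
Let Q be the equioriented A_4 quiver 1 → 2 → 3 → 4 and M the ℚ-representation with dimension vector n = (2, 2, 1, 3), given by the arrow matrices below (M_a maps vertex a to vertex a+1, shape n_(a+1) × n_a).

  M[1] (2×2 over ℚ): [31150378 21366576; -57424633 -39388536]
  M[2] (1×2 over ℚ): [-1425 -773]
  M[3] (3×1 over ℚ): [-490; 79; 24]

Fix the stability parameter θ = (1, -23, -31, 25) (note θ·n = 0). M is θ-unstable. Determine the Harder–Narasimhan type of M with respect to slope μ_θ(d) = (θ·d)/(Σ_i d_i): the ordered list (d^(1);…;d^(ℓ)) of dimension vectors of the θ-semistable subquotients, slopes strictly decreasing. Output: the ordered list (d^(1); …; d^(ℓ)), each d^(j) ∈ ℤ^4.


Interval decomposition of M: I[1,1], I[1,4], I[2,2], I[4,4]^2.
HN type (ℓ=4): μ^(1)=25; μ^(2)=1; μ^(3)=-53/3; μ^(4)=-23

((0, 0, 0, 3); (1, 0, 0, 0); (1, 1, 1, 0); (0, 1, 0, 0))
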